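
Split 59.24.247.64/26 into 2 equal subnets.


New prefix = 26 + 1 = 27
Each subnet has 32 addresses
  59.24.247.64/27
  59.24.247.96/27
Subnets: 59.24.247.64/27, 59.24.247.96/27


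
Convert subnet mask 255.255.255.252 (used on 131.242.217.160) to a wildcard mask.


Subnet mask: 255.255.255.252
Wildcard = 255.255.255.255 - subnet mask
255 - 255 = 0
255 - 255 = 0
255 - 255 = 0
255 - 252 = 3
Wildcard: 0.0.0.3


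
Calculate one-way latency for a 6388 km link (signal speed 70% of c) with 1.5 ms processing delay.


Speed = 0.7 * 3e5 km/s = 210000 km/s
Propagation delay = 6388 / 210000 = 0.0304 s = 30.419 ms
Processing delay = 1.5 ms
Total one-way latency = 31.919 ms


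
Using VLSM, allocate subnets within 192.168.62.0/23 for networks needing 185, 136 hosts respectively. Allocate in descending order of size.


185 hosts -> /24 (254 usable): 192.168.62.0/24
136 hosts -> /24 (254 usable): 192.168.63.0/24
Allocation: 192.168.62.0/24 (185 hosts, 254 usable); 192.168.63.0/24 (136 hosts, 254 usable)


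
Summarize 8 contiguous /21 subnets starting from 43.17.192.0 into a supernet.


Original prefix: /21
Number of subnets: 8 = 2^3
New prefix = 21 - 3 = 18
Supernet: 43.17.192.0/18


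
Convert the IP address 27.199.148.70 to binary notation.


27 = 00011011
199 = 11000111
148 = 10010100
70 = 01000110
Binary: 00011011.11000111.10010100.01000110


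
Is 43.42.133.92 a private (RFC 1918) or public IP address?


RFC 1918 private ranges:
  10.0.0.0/8 (10.0.0.0 - 10.255.255.255)
  172.16.0.0/12 (172.16.0.0 - 172.31.255.255)
  192.168.0.0/16 (192.168.0.0 - 192.168.255.255)
Public (not in any RFC 1918 range)


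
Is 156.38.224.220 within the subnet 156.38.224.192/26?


Subnet network: 156.38.224.192
Test IP AND mask: 156.38.224.192
Yes, 156.38.224.220 is in 156.38.224.192/26


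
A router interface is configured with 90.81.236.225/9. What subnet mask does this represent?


/9 means 9 network bits, 23 host bits
Binary: 11111111100000000000000000000000
Mask: 255.128.0.0


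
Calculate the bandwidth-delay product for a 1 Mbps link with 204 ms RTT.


BDP = bandwidth * RTT
= 1 Mbps * 204 ms
= 1 * 1e6 * 204 / 1000 bits
= 204000 bits
= 25500 bytes
= 24.9023 KB
BDP = 204000 bits (25500 bytes)


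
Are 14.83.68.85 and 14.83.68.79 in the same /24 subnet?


Mask: 255.255.255.0
14.83.68.85 AND mask = 14.83.68.0
14.83.68.79 AND mask = 14.83.68.0
Yes, same subnet (14.83.68.0)


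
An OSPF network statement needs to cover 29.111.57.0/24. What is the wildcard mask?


Subnet mask: 255.255.255.0
Wildcard = 255.255.255.255 - subnet mask
255 - 255 = 0
255 - 255 = 0
255 - 255 = 0
255 - 0 = 255
Wildcard: 0.0.0.255


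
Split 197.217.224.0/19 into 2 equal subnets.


New prefix = 19 + 1 = 20
Each subnet has 4096 addresses
  197.217.224.0/20
  197.217.240.0/20
Subnets: 197.217.224.0/20, 197.217.240.0/20


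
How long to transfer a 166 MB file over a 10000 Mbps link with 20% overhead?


Effective throughput = 10000 * (1 - 20/100) = 8000 Mbps
File size in Mb = 166 * 8 = 1328 Mb
Time = 1328 / 8000
Time = 0.166 seconds


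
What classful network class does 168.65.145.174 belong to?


First octet: 168
Binary: 10101000
10xxxxxx -> Class B (128-191)
Class B, default mask 255.255.0.0 (/16)


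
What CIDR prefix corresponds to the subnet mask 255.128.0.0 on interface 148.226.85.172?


Binary: 11111111.10000000.00000000.00000000
Count leading 1s
Prefix: /9


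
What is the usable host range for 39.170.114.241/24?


Network: 39.170.114.0
Broadcast: 39.170.114.255
First usable = network + 1
Last usable = broadcast - 1
Range: 39.170.114.1 to 39.170.114.254


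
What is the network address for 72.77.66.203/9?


IP:   01001000.01001101.01000010.11001011
Mask: 11111111.10000000.00000000.00000000
AND operation:
Net:  01001000.00000000.00000000.00000000
Network: 72.0.0.0/9


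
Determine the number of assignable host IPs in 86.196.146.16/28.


Host bits = 32 - 28 = 4
Total addresses = 2^4 = 16
Usable = total - 2 (network and broadcast)
Usable hosts: 14


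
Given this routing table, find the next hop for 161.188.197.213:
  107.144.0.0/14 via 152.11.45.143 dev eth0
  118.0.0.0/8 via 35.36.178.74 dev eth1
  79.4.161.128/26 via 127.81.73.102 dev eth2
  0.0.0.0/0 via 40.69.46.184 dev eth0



Longest prefix match for 161.188.197.213:
  /14 107.144.0.0: no
  /8 118.0.0.0: no
  /26 79.4.161.128: no
  /0 0.0.0.0: MATCH
Selected: next-hop 40.69.46.184 via eth0 (matched /0)


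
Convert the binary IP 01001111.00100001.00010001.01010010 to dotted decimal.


01001111 = 79
00100001 = 33
00010001 = 17
01010010 = 82
IP: 79.33.17.82


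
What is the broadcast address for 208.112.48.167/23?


Network: 208.112.48.0/23
Host bits = 9
Set all host bits to 1:
Broadcast: 208.112.49.255


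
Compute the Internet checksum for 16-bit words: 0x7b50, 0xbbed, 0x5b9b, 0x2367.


Sum all words (with carry folding):
+ 0x7b50 = 0x7b50
+ 0xbbed = 0x373e
+ 0x5b9b = 0x92d9
+ 0x2367 = 0xb640
One's complement: ~0xb640
Checksum = 0x49bf


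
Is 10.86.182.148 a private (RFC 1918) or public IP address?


RFC 1918 private ranges:
  10.0.0.0/8 (10.0.0.0 - 10.255.255.255)
  172.16.0.0/12 (172.16.0.0 - 172.31.255.255)
  192.168.0.0/16 (192.168.0.0 - 192.168.255.255)
Private (in 10.0.0.0/8)


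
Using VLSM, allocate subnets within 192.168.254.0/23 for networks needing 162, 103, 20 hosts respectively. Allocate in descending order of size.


162 hosts -> /24 (254 usable): 192.168.254.0/24
103 hosts -> /25 (126 usable): 192.168.255.0/25
20 hosts -> /27 (30 usable): 192.168.255.128/27
Allocation: 192.168.254.0/24 (162 hosts, 254 usable); 192.168.255.0/25 (103 hosts, 126 usable); 192.168.255.128/27 (20 hosts, 30 usable)


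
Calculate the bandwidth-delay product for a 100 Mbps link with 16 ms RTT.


BDP = bandwidth * RTT
= 100 Mbps * 16 ms
= 100 * 1e6 * 16 / 1000 bits
= 1600000 bits
= 200000 bytes
= 195.3125 KB
BDP = 1600000 bits (200000 bytes)


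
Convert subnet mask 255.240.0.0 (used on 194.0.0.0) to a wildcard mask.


Subnet mask: 255.240.0.0
Wildcard = 255.255.255.255 - subnet mask
255 - 255 = 0
255 - 240 = 15
255 - 0 = 255
255 - 0 = 255
Wildcard: 0.15.255.255


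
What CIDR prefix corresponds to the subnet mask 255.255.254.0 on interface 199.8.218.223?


Binary: 11111111.11111111.11111110.00000000
Count leading 1s
Prefix: /23


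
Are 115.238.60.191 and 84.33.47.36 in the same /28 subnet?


Mask: 255.255.255.240
115.238.60.191 AND mask = 115.238.60.176
84.33.47.36 AND mask = 84.33.47.32
No, different subnets (115.238.60.176 vs 84.33.47.32)


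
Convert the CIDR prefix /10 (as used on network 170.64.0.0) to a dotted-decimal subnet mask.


/10 means 10 network bits, 22 host bits
Binary: 11111111110000000000000000000000
Mask: 255.192.0.0


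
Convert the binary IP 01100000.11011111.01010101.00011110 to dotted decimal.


01100000 = 96
11011111 = 223
01010101 = 85
00011110 = 30
IP: 96.223.85.30


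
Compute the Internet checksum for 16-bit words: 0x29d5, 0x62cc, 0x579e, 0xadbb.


Sum all words (with carry folding):
+ 0x29d5 = 0x29d5
+ 0x62cc = 0x8ca1
+ 0x579e = 0xe43f
+ 0xadbb = 0x91fb
One's complement: ~0x91fb
Checksum = 0x6e04


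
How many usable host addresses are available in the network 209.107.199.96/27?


Host bits = 32 - 27 = 5
Total addresses = 2^5 = 32
Usable = total - 2 (network and broadcast)
Usable hosts: 30


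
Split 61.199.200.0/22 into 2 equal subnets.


New prefix = 22 + 1 = 23
Each subnet has 512 addresses
  61.199.200.0/23
  61.199.202.0/23
Subnets: 61.199.200.0/23, 61.199.202.0/23


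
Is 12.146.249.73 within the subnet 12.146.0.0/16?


Subnet network: 12.146.0.0
Test IP AND mask: 12.146.0.0
Yes, 12.146.249.73 is in 12.146.0.0/16


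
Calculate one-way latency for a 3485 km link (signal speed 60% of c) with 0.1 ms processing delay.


Speed = 0.6 * 3e5 km/s = 180000 km/s
Propagation delay = 3485 / 180000 = 0.0194 s = 19.3611 ms
Processing delay = 0.1 ms
Total one-way latency = 19.4611 ms


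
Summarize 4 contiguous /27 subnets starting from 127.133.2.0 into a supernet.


Original prefix: /27
Number of subnets: 4 = 2^2
New prefix = 27 - 2 = 25
Supernet: 127.133.2.0/25


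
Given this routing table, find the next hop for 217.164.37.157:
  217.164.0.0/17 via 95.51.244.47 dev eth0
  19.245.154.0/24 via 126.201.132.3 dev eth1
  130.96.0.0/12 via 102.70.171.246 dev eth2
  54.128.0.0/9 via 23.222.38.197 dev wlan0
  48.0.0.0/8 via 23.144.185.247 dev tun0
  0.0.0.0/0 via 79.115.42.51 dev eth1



Longest prefix match for 217.164.37.157:
  /17 217.164.0.0: MATCH
  /24 19.245.154.0: no
  /12 130.96.0.0: no
  /9 54.128.0.0: no
  /8 48.0.0.0: no
  /0 0.0.0.0: MATCH
Selected: next-hop 95.51.244.47 via eth0 (matched /17)


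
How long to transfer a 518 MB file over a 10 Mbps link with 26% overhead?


Effective throughput = 10 * (1 - 26/100) = 7.4 Mbps
File size in Mb = 518 * 8 = 4144 Mb
Time = 4144 / 7.4
Time = 560 seconds


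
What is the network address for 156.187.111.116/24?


IP:   10011100.10111011.01101111.01110100
Mask: 11111111.11111111.11111111.00000000
AND operation:
Net:  10011100.10111011.01101111.00000000
Network: 156.187.111.0/24


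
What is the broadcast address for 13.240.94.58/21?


Network: 13.240.88.0/21
Host bits = 11
Set all host bits to 1:
Broadcast: 13.240.95.255


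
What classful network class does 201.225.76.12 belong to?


First octet: 201
Binary: 11001001
110xxxxx -> Class C (192-223)
Class C, default mask 255.255.255.0 (/24)


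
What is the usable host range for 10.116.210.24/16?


Network: 10.116.0.0
Broadcast: 10.116.255.255
First usable = network + 1
Last usable = broadcast - 1
Range: 10.116.0.1 to 10.116.255.254


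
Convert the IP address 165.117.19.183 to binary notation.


165 = 10100101
117 = 01110101
19 = 00010011
183 = 10110111
Binary: 10100101.01110101.00010011.10110111


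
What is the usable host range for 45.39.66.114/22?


Network: 45.39.64.0
Broadcast: 45.39.67.255
First usable = network + 1
Last usable = broadcast - 1
Range: 45.39.64.1 to 45.39.67.254


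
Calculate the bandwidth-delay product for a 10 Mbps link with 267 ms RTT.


BDP = bandwidth * RTT
= 10 Mbps * 267 ms
= 10 * 1e6 * 267 / 1000 bits
= 2670000 bits
= 333750 bytes
= 325.9277 KB
BDP = 2670000 bits (333750 bytes)


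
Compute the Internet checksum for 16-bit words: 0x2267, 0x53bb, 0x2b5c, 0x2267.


Sum all words (with carry folding):
+ 0x2267 = 0x2267
+ 0x53bb = 0x7622
+ 0x2b5c = 0xa17e
+ 0x2267 = 0xc3e5
One's complement: ~0xc3e5
Checksum = 0x3c1a


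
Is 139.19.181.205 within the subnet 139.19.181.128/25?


Subnet network: 139.19.181.128
Test IP AND mask: 139.19.181.128
Yes, 139.19.181.205 is in 139.19.181.128/25


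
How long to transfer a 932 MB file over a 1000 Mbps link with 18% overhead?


Effective throughput = 1000 * (1 - 18/100) = 820.0 Mbps
File size in Mb = 932 * 8 = 7456 Mb
Time = 7456 / 820.0
Time = 9.0927 seconds


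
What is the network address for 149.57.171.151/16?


IP:   10010101.00111001.10101011.10010111
Mask: 11111111.11111111.00000000.00000000
AND operation:
Net:  10010101.00111001.00000000.00000000
Network: 149.57.0.0/16


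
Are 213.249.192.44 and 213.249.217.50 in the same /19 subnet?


Mask: 255.255.224.0
213.249.192.44 AND mask = 213.249.192.0
213.249.217.50 AND mask = 213.249.192.0
Yes, same subnet (213.249.192.0)


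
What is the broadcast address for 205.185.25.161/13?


Network: 205.184.0.0/13
Host bits = 19
Set all host bits to 1:
Broadcast: 205.191.255.255


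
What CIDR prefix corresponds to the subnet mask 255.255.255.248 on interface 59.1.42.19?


Binary: 11111111.11111111.11111111.11111000
Count leading 1s
Prefix: /29


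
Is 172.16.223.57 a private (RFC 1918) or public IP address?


RFC 1918 private ranges:
  10.0.0.0/8 (10.0.0.0 - 10.255.255.255)
  172.16.0.0/12 (172.16.0.0 - 172.31.255.255)
  192.168.0.0/16 (192.168.0.0 - 192.168.255.255)
Private (in 172.16.0.0/12)


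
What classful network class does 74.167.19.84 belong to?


First octet: 74
Binary: 01001010
0xxxxxxx -> Class A (1-126)
Class A, default mask 255.0.0.0 (/8)


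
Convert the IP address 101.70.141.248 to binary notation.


101 = 01100101
70 = 01000110
141 = 10001101
248 = 11111000
Binary: 01100101.01000110.10001101.11111000


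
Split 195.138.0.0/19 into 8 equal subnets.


New prefix = 19 + 3 = 22
Each subnet has 1024 addresses
  195.138.0.0/22
  195.138.4.0/22
  195.138.8.0/22
  195.138.12.0/22
  195.138.16.0/22
  195.138.20.0/22
  195.138.24.0/22
  195.138.28.0/22
Subnets: 195.138.0.0/22, 195.138.4.0/22, 195.138.8.0/22, 195.138.12.0/22, 195.138.16.0/22, 195.138.20.0/22, 195.138.24.0/22, 195.138.28.0/22


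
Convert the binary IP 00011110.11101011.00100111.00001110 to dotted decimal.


00011110 = 30
11101011 = 235
00100111 = 39
00001110 = 14
IP: 30.235.39.14


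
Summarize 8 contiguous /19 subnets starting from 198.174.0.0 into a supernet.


Original prefix: /19
Number of subnets: 8 = 2^3
New prefix = 19 - 3 = 16
Supernet: 198.174.0.0/16


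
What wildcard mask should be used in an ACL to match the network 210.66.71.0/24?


Subnet mask: 255.255.255.0
Wildcard = 255.255.255.255 - subnet mask
255 - 255 = 0
255 - 255 = 0
255 - 255 = 0
255 - 0 = 255
Wildcard: 0.0.0.255


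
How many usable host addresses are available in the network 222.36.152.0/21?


Host bits = 32 - 21 = 11
Total addresses = 2^11 = 2048
Usable = total - 2 (network and broadcast)
Usable hosts: 2046


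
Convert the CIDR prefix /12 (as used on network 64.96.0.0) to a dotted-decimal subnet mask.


/12 means 12 network bits, 20 host bits
Binary: 11111111111100000000000000000000
Mask: 255.240.0.0


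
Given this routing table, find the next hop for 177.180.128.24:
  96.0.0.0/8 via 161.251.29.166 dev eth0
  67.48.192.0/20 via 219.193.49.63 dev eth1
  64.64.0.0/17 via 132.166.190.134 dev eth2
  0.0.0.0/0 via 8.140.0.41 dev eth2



Longest prefix match for 177.180.128.24:
  /8 96.0.0.0: no
  /20 67.48.192.0: no
  /17 64.64.0.0: no
  /0 0.0.0.0: MATCH
Selected: next-hop 8.140.0.41 via eth2 (matched /0)


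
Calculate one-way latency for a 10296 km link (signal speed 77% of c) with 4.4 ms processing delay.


Speed = 0.77 * 3e5 km/s = 231000 km/s
Propagation delay = 10296 / 231000 = 0.0446 s = 44.5714 ms
Processing delay = 4.4 ms
Total one-way latency = 48.9714 ms


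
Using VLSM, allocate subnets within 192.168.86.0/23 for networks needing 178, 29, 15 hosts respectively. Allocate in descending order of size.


178 hosts -> /24 (254 usable): 192.168.86.0/24
29 hosts -> /27 (30 usable): 192.168.87.0/27
15 hosts -> /27 (30 usable): 192.168.87.32/27
Allocation: 192.168.86.0/24 (178 hosts, 254 usable); 192.168.87.0/27 (29 hosts, 30 usable); 192.168.87.32/27 (15 hosts, 30 usable)


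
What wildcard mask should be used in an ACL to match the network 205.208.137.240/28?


Subnet mask: 255.255.255.240
Wildcard = 255.255.255.255 - subnet mask
255 - 255 = 0
255 - 255 = 0
255 - 255 = 0
255 - 240 = 15
Wildcard: 0.0.0.15


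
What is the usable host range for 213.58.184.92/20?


Network: 213.58.176.0
Broadcast: 213.58.191.255
First usable = network + 1
Last usable = broadcast - 1
Range: 213.58.176.1 to 213.58.191.254


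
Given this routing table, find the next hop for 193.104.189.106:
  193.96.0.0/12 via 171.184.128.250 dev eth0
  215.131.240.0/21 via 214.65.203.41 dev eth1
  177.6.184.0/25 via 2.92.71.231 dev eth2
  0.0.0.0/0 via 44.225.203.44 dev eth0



Longest prefix match for 193.104.189.106:
  /12 193.96.0.0: MATCH
  /21 215.131.240.0: no
  /25 177.6.184.0: no
  /0 0.0.0.0: MATCH
Selected: next-hop 171.184.128.250 via eth0 (matched /12)


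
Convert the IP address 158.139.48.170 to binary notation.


158 = 10011110
139 = 10001011
48 = 00110000
170 = 10101010
Binary: 10011110.10001011.00110000.10101010


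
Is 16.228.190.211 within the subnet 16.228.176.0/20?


Subnet network: 16.228.176.0
Test IP AND mask: 16.228.176.0
Yes, 16.228.190.211 is in 16.228.176.0/20


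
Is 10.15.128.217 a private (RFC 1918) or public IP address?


RFC 1918 private ranges:
  10.0.0.0/8 (10.0.0.0 - 10.255.255.255)
  172.16.0.0/12 (172.16.0.0 - 172.31.255.255)
  192.168.0.0/16 (192.168.0.0 - 192.168.255.255)
Private (in 10.0.0.0/8)


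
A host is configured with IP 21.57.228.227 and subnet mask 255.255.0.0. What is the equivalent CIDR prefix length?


Binary: 11111111.11111111.00000000.00000000
Count leading 1s
Prefix: /16


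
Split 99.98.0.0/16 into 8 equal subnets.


New prefix = 16 + 3 = 19
Each subnet has 8192 addresses
  99.98.0.0/19
  99.98.32.0/19
  99.98.64.0/19
  99.98.96.0/19
  99.98.128.0/19
  99.98.160.0/19
  99.98.192.0/19
  99.98.224.0/19
Subnets: 99.98.0.0/19, 99.98.32.0/19, 99.98.64.0/19, 99.98.96.0/19, 99.98.128.0/19, 99.98.160.0/19, 99.98.192.0/19, 99.98.224.0/19


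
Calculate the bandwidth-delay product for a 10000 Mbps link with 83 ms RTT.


BDP = bandwidth * RTT
= 10000 Mbps * 83 ms
= 10000 * 1e6 * 83 / 1000 bits
= 830000000 bits
= 103750000 bytes
= 101318.3594 KB
BDP = 830000000 bits (103750000 bytes)


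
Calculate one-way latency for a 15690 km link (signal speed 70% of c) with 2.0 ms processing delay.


Speed = 0.7 * 3e5 km/s = 210000 km/s
Propagation delay = 15690 / 210000 = 0.0747 s = 74.7143 ms
Processing delay = 2.0 ms
Total one-way latency = 76.7143 ms


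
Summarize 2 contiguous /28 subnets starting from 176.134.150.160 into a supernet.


Original prefix: /28
Number of subnets: 2 = 2^1
New prefix = 28 - 1 = 27
Supernet: 176.134.150.160/27


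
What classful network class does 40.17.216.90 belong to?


First octet: 40
Binary: 00101000
0xxxxxxx -> Class A (1-126)
Class A, default mask 255.0.0.0 (/8)


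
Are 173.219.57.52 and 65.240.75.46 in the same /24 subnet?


Mask: 255.255.255.0
173.219.57.52 AND mask = 173.219.57.0
65.240.75.46 AND mask = 65.240.75.0
No, different subnets (173.219.57.0 vs 65.240.75.0)


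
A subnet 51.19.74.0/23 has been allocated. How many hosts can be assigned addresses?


Host bits = 32 - 23 = 9
Total addresses = 2^9 = 512
Usable = total - 2 (network and broadcast)
Usable hosts: 510


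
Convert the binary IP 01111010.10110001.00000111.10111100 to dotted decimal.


01111010 = 122
10110001 = 177
00000111 = 7
10111100 = 188
IP: 122.177.7.188


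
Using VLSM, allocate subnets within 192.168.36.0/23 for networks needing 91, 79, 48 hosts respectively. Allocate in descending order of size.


91 hosts -> /25 (126 usable): 192.168.36.0/25
79 hosts -> /25 (126 usable): 192.168.36.128/25
48 hosts -> /26 (62 usable): 192.168.37.0/26
Allocation: 192.168.36.0/25 (91 hosts, 126 usable); 192.168.36.128/25 (79 hosts, 126 usable); 192.168.37.0/26 (48 hosts, 62 usable)


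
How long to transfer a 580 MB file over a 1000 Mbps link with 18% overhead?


Effective throughput = 1000 * (1 - 18/100) = 820.0 Mbps
File size in Mb = 580 * 8 = 4640 Mb
Time = 4640 / 820.0
Time = 5.6585 seconds


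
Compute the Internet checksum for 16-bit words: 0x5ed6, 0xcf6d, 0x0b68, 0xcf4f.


Sum all words (with carry folding):
+ 0x5ed6 = 0x5ed6
+ 0xcf6d = 0x2e44
+ 0x0b68 = 0x39ac
+ 0xcf4f = 0x08fc
One's complement: ~0x08fc
Checksum = 0xf703


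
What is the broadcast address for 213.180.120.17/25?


Network: 213.180.120.0/25
Host bits = 7
Set all host bits to 1:
Broadcast: 213.180.120.127


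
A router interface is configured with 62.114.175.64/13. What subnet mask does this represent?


/13 means 13 network bits, 19 host bits
Binary: 11111111111110000000000000000000
Mask: 255.248.0.0


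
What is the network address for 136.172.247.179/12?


IP:   10001000.10101100.11110111.10110011
Mask: 11111111.11110000.00000000.00000000
AND operation:
Net:  10001000.10100000.00000000.00000000
Network: 136.160.0.0/12


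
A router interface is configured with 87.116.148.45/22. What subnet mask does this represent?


/22 means 22 network bits, 10 host bits
Binary: 11111111111111111111110000000000
Mask: 255.255.252.0


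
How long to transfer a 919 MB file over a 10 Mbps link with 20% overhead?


Effective throughput = 10 * (1 - 20/100) = 8 Mbps
File size in Mb = 919 * 8 = 7352 Mb
Time = 7352 / 8
Time = 919 seconds


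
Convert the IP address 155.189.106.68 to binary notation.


155 = 10011011
189 = 10111101
106 = 01101010
68 = 01000100
Binary: 10011011.10111101.01101010.01000100


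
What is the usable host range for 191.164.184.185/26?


Network: 191.164.184.128
Broadcast: 191.164.184.191
First usable = network + 1
Last usable = broadcast - 1
Range: 191.164.184.129 to 191.164.184.190


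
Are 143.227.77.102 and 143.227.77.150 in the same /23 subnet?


Mask: 255.255.254.0
143.227.77.102 AND mask = 143.227.76.0
143.227.77.150 AND mask = 143.227.76.0
Yes, same subnet (143.227.76.0)


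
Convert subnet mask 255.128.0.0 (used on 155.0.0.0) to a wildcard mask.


Subnet mask: 255.128.0.0
Wildcard = 255.255.255.255 - subnet mask
255 - 255 = 0
255 - 128 = 127
255 - 0 = 255
255 - 0 = 255
Wildcard: 0.127.255.255


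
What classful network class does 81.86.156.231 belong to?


First octet: 81
Binary: 01010001
0xxxxxxx -> Class A (1-126)
Class A, default mask 255.0.0.0 (/8)


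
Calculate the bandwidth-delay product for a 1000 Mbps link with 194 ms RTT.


BDP = bandwidth * RTT
= 1000 Mbps * 194 ms
= 1000 * 1e6 * 194 / 1000 bits
= 194000000 bits
= 24250000 bytes
= 23681.6406 KB
BDP = 194000000 bits (24250000 bytes)


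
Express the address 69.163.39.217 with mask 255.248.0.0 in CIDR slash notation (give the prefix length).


Binary: 11111111.11111000.00000000.00000000
Count leading 1s
Prefix: /13


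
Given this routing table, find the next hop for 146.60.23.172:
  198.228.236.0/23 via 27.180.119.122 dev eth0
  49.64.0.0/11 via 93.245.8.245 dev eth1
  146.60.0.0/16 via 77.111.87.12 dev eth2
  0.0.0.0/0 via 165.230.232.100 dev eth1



Longest prefix match for 146.60.23.172:
  /23 198.228.236.0: no
  /11 49.64.0.0: no
  /16 146.60.0.0: MATCH
  /0 0.0.0.0: MATCH
Selected: next-hop 77.111.87.12 via eth2 (matched /16)


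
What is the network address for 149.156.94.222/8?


IP:   10010101.10011100.01011110.11011110
Mask: 11111111.00000000.00000000.00000000
AND operation:
Net:  10010101.00000000.00000000.00000000
Network: 149.0.0.0/8


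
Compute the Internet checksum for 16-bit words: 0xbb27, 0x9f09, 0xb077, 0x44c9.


Sum all words (with carry folding):
+ 0xbb27 = 0xbb27
+ 0x9f09 = 0x5a31
+ 0xb077 = 0x0aa9
+ 0x44c9 = 0x4f72
One's complement: ~0x4f72
Checksum = 0xb08d


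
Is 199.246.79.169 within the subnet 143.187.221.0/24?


Subnet network: 143.187.221.0
Test IP AND mask: 199.246.79.0
No, 199.246.79.169 is not in 143.187.221.0/24


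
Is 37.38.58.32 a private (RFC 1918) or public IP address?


RFC 1918 private ranges:
  10.0.0.0/8 (10.0.0.0 - 10.255.255.255)
  172.16.0.0/12 (172.16.0.0 - 172.31.255.255)
  192.168.0.0/16 (192.168.0.0 - 192.168.255.255)
Public (not in any RFC 1918 range)


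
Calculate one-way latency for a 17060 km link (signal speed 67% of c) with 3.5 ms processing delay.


Speed = 0.67 * 3e5 km/s = 201000 km/s
Propagation delay = 17060 / 201000 = 0.0849 s = 84.8756 ms
Processing delay = 3.5 ms
Total one-way latency = 88.3756 ms


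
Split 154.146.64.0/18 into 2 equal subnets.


New prefix = 18 + 1 = 19
Each subnet has 8192 addresses
  154.146.64.0/19
  154.146.96.0/19
Subnets: 154.146.64.0/19, 154.146.96.0/19


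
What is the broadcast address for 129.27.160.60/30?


Network: 129.27.160.60/30
Host bits = 2
Set all host bits to 1:
Broadcast: 129.27.160.63


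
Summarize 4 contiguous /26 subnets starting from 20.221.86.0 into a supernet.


Original prefix: /26
Number of subnets: 4 = 2^2
New prefix = 26 - 2 = 24
Supernet: 20.221.86.0/24


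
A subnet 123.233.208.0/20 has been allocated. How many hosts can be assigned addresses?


Host bits = 32 - 20 = 12
Total addresses = 2^12 = 4096
Usable = total - 2 (network and broadcast)
Usable hosts: 4094


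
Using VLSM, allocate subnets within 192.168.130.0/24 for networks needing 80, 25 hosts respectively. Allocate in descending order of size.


80 hosts -> /25 (126 usable): 192.168.130.0/25
25 hosts -> /27 (30 usable): 192.168.130.128/27
Allocation: 192.168.130.0/25 (80 hosts, 126 usable); 192.168.130.128/27 (25 hosts, 30 usable)


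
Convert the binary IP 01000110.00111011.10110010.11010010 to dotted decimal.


01000110 = 70
00111011 = 59
10110010 = 178
11010010 = 210
IP: 70.59.178.210


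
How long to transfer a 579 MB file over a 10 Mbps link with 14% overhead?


Effective throughput = 10 * (1 - 14/100) = 8.6 Mbps
File size in Mb = 579 * 8 = 4632 Mb
Time = 4632 / 8.6
Time = 538.6047 seconds


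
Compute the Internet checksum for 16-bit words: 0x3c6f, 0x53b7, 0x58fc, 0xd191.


Sum all words (with carry folding):
+ 0x3c6f = 0x3c6f
+ 0x53b7 = 0x9026
+ 0x58fc = 0xe922
+ 0xd191 = 0xbab4
One's complement: ~0xbab4
Checksum = 0x454b


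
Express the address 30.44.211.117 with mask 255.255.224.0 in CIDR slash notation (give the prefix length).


Binary: 11111111.11111111.11100000.00000000
Count leading 1s
Prefix: /19


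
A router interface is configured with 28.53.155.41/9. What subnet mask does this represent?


/9 means 9 network bits, 23 host bits
Binary: 11111111100000000000000000000000
Mask: 255.128.0.0


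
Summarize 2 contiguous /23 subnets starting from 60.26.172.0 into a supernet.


Original prefix: /23
Number of subnets: 2 = 2^1
New prefix = 23 - 1 = 22
Supernet: 60.26.172.0/22


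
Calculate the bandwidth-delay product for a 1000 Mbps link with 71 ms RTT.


BDP = bandwidth * RTT
= 1000 Mbps * 71 ms
= 1000 * 1e6 * 71 / 1000 bits
= 71000000 bits
= 8875000 bytes
= 8666.9922 KB
BDP = 71000000 bits (8875000 bytes)


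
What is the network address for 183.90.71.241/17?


IP:   10110111.01011010.01000111.11110001
Mask: 11111111.11111111.10000000.00000000
AND operation:
Net:  10110111.01011010.00000000.00000000
Network: 183.90.0.0/17


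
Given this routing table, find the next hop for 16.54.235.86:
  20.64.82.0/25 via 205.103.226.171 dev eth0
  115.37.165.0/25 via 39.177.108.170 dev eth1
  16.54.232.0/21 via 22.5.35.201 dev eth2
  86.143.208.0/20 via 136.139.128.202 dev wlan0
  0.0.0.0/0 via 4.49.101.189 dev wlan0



Longest prefix match for 16.54.235.86:
  /25 20.64.82.0: no
  /25 115.37.165.0: no
  /21 16.54.232.0: MATCH
  /20 86.143.208.0: no
  /0 0.0.0.0: MATCH
Selected: next-hop 22.5.35.201 via eth2 (matched /21)


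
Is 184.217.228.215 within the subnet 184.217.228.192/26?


Subnet network: 184.217.228.192
Test IP AND mask: 184.217.228.192
Yes, 184.217.228.215 is in 184.217.228.192/26


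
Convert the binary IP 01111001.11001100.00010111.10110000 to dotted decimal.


01111001 = 121
11001100 = 204
00010111 = 23
10110000 = 176
IP: 121.204.23.176


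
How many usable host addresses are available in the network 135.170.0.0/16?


Host bits = 32 - 16 = 16
Total addresses = 2^16 = 65536
Usable = total - 2 (network and broadcast)
Usable hosts: 65534


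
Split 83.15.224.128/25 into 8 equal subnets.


New prefix = 25 + 3 = 28
Each subnet has 16 addresses
  83.15.224.128/28
  83.15.224.144/28
  83.15.224.160/28
  83.15.224.176/28
  83.15.224.192/28
  83.15.224.208/28
  83.15.224.224/28
  83.15.224.240/28
Subnets: 83.15.224.128/28, 83.15.224.144/28, 83.15.224.160/28, 83.15.224.176/28, 83.15.224.192/28, 83.15.224.208/28, 83.15.224.224/28, 83.15.224.240/28


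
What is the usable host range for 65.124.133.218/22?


Network: 65.124.132.0
Broadcast: 65.124.135.255
First usable = network + 1
Last usable = broadcast - 1
Range: 65.124.132.1 to 65.124.135.254


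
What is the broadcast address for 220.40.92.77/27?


Network: 220.40.92.64/27
Host bits = 5
Set all host bits to 1:
Broadcast: 220.40.92.95


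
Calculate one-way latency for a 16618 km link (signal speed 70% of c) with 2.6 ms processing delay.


Speed = 0.7 * 3e5 km/s = 210000 km/s
Propagation delay = 16618 / 210000 = 0.0791 s = 79.1333 ms
Processing delay = 2.6 ms
Total one-way latency = 81.7333 ms


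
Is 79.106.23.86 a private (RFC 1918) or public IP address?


RFC 1918 private ranges:
  10.0.0.0/8 (10.0.0.0 - 10.255.255.255)
  172.16.0.0/12 (172.16.0.0 - 172.31.255.255)
  192.168.0.0/16 (192.168.0.0 - 192.168.255.255)
Public (not in any RFC 1918 range)


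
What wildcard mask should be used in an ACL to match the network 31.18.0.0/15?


Subnet mask: 255.254.0.0
Wildcard = 255.255.255.255 - subnet mask
255 - 255 = 0
255 - 254 = 1
255 - 0 = 255
255 - 0 = 255
Wildcard: 0.1.255.255


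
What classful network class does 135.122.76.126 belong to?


First octet: 135
Binary: 10000111
10xxxxxx -> Class B (128-191)
Class B, default mask 255.255.0.0 (/16)


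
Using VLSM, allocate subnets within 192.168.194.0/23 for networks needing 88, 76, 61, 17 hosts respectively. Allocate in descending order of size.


88 hosts -> /25 (126 usable): 192.168.194.0/25
76 hosts -> /25 (126 usable): 192.168.194.128/25
61 hosts -> /26 (62 usable): 192.168.195.0/26
17 hosts -> /27 (30 usable): 192.168.195.64/27
Allocation: 192.168.194.0/25 (88 hosts, 126 usable); 192.168.194.128/25 (76 hosts, 126 usable); 192.168.195.0/26 (61 hosts, 62 usable); 192.168.195.64/27 (17 hosts, 30 usable)


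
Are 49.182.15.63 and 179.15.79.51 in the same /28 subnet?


Mask: 255.255.255.240
49.182.15.63 AND mask = 49.182.15.48
179.15.79.51 AND mask = 179.15.79.48
No, different subnets (49.182.15.48 vs 179.15.79.48)


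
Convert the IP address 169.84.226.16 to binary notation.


169 = 10101001
84 = 01010100
226 = 11100010
16 = 00010000
Binary: 10101001.01010100.11100010.00010000


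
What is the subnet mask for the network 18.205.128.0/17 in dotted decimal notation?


/17 means 17 network bits, 15 host bits
Binary: 11111111111111111000000000000000
Mask: 255.255.128.0


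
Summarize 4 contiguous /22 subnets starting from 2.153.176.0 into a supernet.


Original prefix: /22
Number of subnets: 4 = 2^2
New prefix = 22 - 2 = 20
Supernet: 2.153.176.0/20


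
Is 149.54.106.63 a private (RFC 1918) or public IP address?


RFC 1918 private ranges:
  10.0.0.0/8 (10.0.0.0 - 10.255.255.255)
  172.16.0.0/12 (172.16.0.0 - 172.31.255.255)
  192.168.0.0/16 (192.168.0.0 - 192.168.255.255)
Public (not in any RFC 1918 range)


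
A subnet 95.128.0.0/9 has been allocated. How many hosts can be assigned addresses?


Host bits = 32 - 9 = 23
Total addresses = 2^23 = 8388608
Usable = total - 2 (network and broadcast)
Usable hosts: 8388606


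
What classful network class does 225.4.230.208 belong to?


First octet: 225
Binary: 11100001
1110xxxx -> Class D (224-239)
Class D (multicast), default mask N/A


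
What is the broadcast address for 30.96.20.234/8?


Network: 30.0.0.0/8
Host bits = 24
Set all host bits to 1:
Broadcast: 30.255.255.255


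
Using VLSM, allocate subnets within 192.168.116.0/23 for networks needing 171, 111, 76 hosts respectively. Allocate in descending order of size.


171 hosts -> /24 (254 usable): 192.168.116.0/24
111 hosts -> /25 (126 usable): 192.168.117.0/25
76 hosts -> /25 (126 usable): 192.168.117.128/25
Allocation: 192.168.116.0/24 (171 hosts, 254 usable); 192.168.117.0/25 (111 hosts, 126 usable); 192.168.117.128/25 (76 hosts, 126 usable)


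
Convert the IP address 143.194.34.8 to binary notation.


143 = 10001111
194 = 11000010
34 = 00100010
8 = 00001000
Binary: 10001111.11000010.00100010.00001000


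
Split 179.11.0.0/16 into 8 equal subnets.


New prefix = 16 + 3 = 19
Each subnet has 8192 addresses
  179.11.0.0/19
  179.11.32.0/19
  179.11.64.0/19
  179.11.96.0/19
  179.11.128.0/19
  179.11.160.0/19
  179.11.192.0/19
  179.11.224.0/19
Subnets: 179.11.0.0/19, 179.11.32.0/19, 179.11.64.0/19, 179.11.96.0/19, 179.11.128.0/19, 179.11.160.0/19, 179.11.192.0/19, 179.11.224.0/19


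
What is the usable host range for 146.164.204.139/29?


Network: 146.164.204.136
Broadcast: 146.164.204.143
First usable = network + 1
Last usable = broadcast - 1
Range: 146.164.204.137 to 146.164.204.142


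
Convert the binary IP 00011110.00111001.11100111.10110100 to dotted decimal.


00011110 = 30
00111001 = 57
11100111 = 231
10110100 = 180
IP: 30.57.231.180


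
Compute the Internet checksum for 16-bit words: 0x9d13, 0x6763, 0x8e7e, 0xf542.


Sum all words (with carry folding):
+ 0x9d13 = 0x9d13
+ 0x6763 = 0x0477
+ 0x8e7e = 0x92f5
+ 0xf542 = 0x8838
One's complement: ~0x8838
Checksum = 0x77c7


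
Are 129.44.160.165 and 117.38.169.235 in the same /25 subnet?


Mask: 255.255.255.128
129.44.160.165 AND mask = 129.44.160.128
117.38.169.235 AND mask = 117.38.169.128
No, different subnets (129.44.160.128 vs 117.38.169.128)


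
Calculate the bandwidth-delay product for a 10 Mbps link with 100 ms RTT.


BDP = bandwidth * RTT
= 10 Mbps * 100 ms
= 10 * 1e6 * 100 / 1000 bits
= 1000000 bits
= 125000 bytes
= 122.0703 KB
BDP = 1000000 bits (125000 bytes)


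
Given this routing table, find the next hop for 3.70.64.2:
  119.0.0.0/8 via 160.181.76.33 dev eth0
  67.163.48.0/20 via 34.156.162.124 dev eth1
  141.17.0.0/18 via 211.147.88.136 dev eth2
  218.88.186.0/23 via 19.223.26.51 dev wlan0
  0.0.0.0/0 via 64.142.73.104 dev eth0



Longest prefix match for 3.70.64.2:
  /8 119.0.0.0: no
  /20 67.163.48.0: no
  /18 141.17.0.0: no
  /23 218.88.186.0: no
  /0 0.0.0.0: MATCH
Selected: next-hop 64.142.73.104 via eth0 (matched /0)


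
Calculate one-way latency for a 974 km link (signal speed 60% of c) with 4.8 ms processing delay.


Speed = 0.6 * 3e5 km/s = 180000 km/s
Propagation delay = 974 / 180000 = 0.0054 s = 5.4111 ms
Processing delay = 4.8 ms
Total one-way latency = 10.2111 ms


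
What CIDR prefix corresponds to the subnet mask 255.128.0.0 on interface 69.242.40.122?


Binary: 11111111.10000000.00000000.00000000
Count leading 1s
Prefix: /9


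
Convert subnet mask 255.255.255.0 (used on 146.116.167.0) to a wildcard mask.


Subnet mask: 255.255.255.0
Wildcard = 255.255.255.255 - subnet mask
255 - 255 = 0
255 - 255 = 0
255 - 255 = 0
255 - 0 = 255
Wildcard: 0.0.0.255


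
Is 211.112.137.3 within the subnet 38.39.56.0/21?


Subnet network: 38.39.56.0
Test IP AND mask: 211.112.136.0
No, 211.112.137.3 is not in 38.39.56.0/21


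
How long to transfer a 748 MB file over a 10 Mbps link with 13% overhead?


Effective throughput = 10 * (1 - 13/100) = 8.7 Mbps
File size in Mb = 748 * 8 = 5984 Mb
Time = 5984 / 8.7
Time = 687.8161 seconds


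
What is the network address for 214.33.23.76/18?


IP:   11010110.00100001.00010111.01001100
Mask: 11111111.11111111.11000000.00000000
AND operation:
Net:  11010110.00100001.00000000.00000000
Network: 214.33.0.0/18


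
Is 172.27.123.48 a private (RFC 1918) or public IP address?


RFC 1918 private ranges:
  10.0.0.0/8 (10.0.0.0 - 10.255.255.255)
  172.16.0.0/12 (172.16.0.0 - 172.31.255.255)
  192.168.0.0/16 (192.168.0.0 - 192.168.255.255)
Private (in 172.16.0.0/12)


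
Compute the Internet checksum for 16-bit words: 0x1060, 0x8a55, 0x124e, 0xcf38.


Sum all words (with carry folding):
+ 0x1060 = 0x1060
+ 0x8a55 = 0x9ab5
+ 0x124e = 0xad03
+ 0xcf38 = 0x7c3c
One's complement: ~0x7c3c
Checksum = 0x83c3


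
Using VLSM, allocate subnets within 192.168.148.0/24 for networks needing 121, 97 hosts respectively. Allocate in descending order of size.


121 hosts -> /25 (126 usable): 192.168.148.0/25
97 hosts -> /25 (126 usable): 192.168.148.128/25
Allocation: 192.168.148.0/25 (121 hosts, 126 usable); 192.168.148.128/25 (97 hosts, 126 usable)


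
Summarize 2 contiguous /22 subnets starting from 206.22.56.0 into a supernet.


Original prefix: /22
Number of subnets: 2 = 2^1
New prefix = 22 - 1 = 21
Supernet: 206.22.56.0/21


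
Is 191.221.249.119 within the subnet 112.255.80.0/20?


Subnet network: 112.255.80.0
Test IP AND mask: 191.221.240.0
No, 191.221.249.119 is not in 112.255.80.0/20


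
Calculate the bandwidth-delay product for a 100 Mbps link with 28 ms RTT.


BDP = bandwidth * RTT
= 100 Mbps * 28 ms
= 100 * 1e6 * 28 / 1000 bits
= 2800000 bits
= 350000 bytes
= 341.7969 KB
BDP = 2800000 bits (350000 bytes)


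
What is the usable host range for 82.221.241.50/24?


Network: 82.221.241.0
Broadcast: 82.221.241.255
First usable = network + 1
Last usable = broadcast - 1
Range: 82.221.241.1 to 82.221.241.254


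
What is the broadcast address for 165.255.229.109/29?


Network: 165.255.229.104/29
Host bits = 3
Set all host bits to 1:
Broadcast: 165.255.229.111


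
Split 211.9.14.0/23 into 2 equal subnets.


New prefix = 23 + 1 = 24
Each subnet has 256 addresses
  211.9.14.0/24
  211.9.15.0/24
Subnets: 211.9.14.0/24, 211.9.15.0/24


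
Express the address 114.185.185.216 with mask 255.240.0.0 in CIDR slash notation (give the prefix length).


Binary: 11111111.11110000.00000000.00000000
Count leading 1s
Prefix: /12


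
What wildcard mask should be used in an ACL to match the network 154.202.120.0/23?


Subnet mask: 255.255.254.0
Wildcard = 255.255.255.255 - subnet mask
255 - 255 = 0
255 - 255 = 0
255 - 254 = 1
255 - 0 = 255
Wildcard: 0.0.1.255


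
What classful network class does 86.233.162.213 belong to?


First octet: 86
Binary: 01010110
0xxxxxxx -> Class A (1-126)
Class A, default mask 255.0.0.0 (/8)


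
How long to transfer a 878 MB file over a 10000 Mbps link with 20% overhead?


Effective throughput = 10000 * (1 - 20/100) = 8000 Mbps
File size in Mb = 878 * 8 = 7024 Mb
Time = 7024 / 8000
Time = 0.878 seconds


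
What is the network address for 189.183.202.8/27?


IP:   10111101.10110111.11001010.00001000
Mask: 11111111.11111111.11111111.11100000
AND operation:
Net:  10111101.10110111.11001010.00000000
Network: 189.183.202.0/27


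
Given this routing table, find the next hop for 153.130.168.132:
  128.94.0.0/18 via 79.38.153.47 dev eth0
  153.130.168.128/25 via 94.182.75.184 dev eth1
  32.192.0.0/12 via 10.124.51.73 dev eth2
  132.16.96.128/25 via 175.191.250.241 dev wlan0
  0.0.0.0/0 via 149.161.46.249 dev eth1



Longest prefix match for 153.130.168.132:
  /18 128.94.0.0: no
  /25 153.130.168.128: MATCH
  /12 32.192.0.0: no
  /25 132.16.96.128: no
  /0 0.0.0.0: MATCH
Selected: next-hop 94.182.75.184 via eth1 (matched /25)


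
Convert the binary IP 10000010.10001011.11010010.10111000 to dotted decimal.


10000010 = 130
10001011 = 139
11010010 = 210
10111000 = 184
IP: 130.139.210.184


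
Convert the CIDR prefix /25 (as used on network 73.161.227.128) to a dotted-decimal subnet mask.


/25 means 25 network bits, 7 host bits
Binary: 11111111111111111111111110000000
Mask: 255.255.255.128


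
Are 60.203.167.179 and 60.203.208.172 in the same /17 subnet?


Mask: 255.255.128.0
60.203.167.179 AND mask = 60.203.128.0
60.203.208.172 AND mask = 60.203.128.0
Yes, same subnet (60.203.128.0)


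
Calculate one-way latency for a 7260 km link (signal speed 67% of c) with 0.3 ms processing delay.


Speed = 0.67 * 3e5 km/s = 201000 km/s
Propagation delay = 7260 / 201000 = 0.0361 s = 36.1194 ms
Processing delay = 0.3 ms
Total one-way latency = 36.4194 ms


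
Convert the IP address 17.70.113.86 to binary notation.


17 = 00010001
70 = 01000110
113 = 01110001
86 = 01010110
Binary: 00010001.01000110.01110001.01010110


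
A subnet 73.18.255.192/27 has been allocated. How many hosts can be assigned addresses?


Host bits = 32 - 27 = 5
Total addresses = 2^5 = 32
Usable = total - 2 (network and broadcast)
Usable hosts: 30


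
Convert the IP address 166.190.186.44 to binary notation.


166 = 10100110
190 = 10111110
186 = 10111010
44 = 00101100
Binary: 10100110.10111110.10111010.00101100
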